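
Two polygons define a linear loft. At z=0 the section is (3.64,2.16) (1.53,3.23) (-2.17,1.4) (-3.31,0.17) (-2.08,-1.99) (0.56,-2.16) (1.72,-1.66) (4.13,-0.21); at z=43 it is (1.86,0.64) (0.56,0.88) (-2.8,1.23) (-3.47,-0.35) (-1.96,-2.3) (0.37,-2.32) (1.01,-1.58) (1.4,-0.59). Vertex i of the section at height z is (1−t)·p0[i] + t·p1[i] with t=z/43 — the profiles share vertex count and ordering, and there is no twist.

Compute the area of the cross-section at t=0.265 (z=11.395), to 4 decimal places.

Area at t=0.265: 22.7519

Cross-section at t=0.265: each vertex is (1-t)·p0[i] + t·p1[i].
  v1: (1-0.265)·(3.64,2.16) + 0.265·(1.86,0.64) = (3.1683,1.7572)
  v2: (1-0.265)·(1.53,3.23) + 0.265·(0.56,0.88) = (1.2730,2.6073)
  v3: (1-0.265)·(-2.17,1.4) + 0.265·(-2.8,1.23) = (-2.3369,1.3549)
  v4: (1-0.265)·(-3.31,0.17) + 0.265·(-3.47,-0.35) = (-3.3524,0.0322)
  v5: (1-0.265)·(-2.08,-1.99) + 0.265·(-1.96,-2.3) = (-2.0482,-2.0721)
  v6: (1-0.265)·(0.56,-2.16) + 0.265·(0.37,-2.32) = (0.5097,-2.2024)
  v7: (1-0.265)·(1.72,-1.66) + 0.265·(1.01,-1.58) = (1.5318,-1.6388)
  v8: (1-0.265)·(4.13,-0.21) + 0.265·(1.4,-0.59) = (3.4065,-0.3107)
Shoelace sum Σ(x_i·y_{i+1} − x_{i+1}·y_i):
  i=1: 3.1683·2.6073 − 1.2730·1.7572 = +6.0237 (running +6.0237)
  i=2: 1.2730·1.3549 − -2.3369·2.6073 = +7.8178 (running +13.8415)
  i=3: -2.3369·0.0322 − -3.3524·1.3549 = +4.4671 (running +18.3086)
  i=4: -3.3524·-2.0721 − -2.0482·0.0322 = +7.0126 (running +25.3212)
  i=5: -2.0482·-2.2024 − 0.5097·-2.0721 = +5.5670 (running +30.8883)
  i=6: 0.5097·-1.6388 − 1.5318·-2.2024 = +2.5385 (running +33.4268)
  i=7: 1.5318·-0.3107 − 3.4065·-1.6388 = +5.1067 (running +38.5335)
  i=8: 3.4065·1.7572 − 3.1683·-0.3107 = +6.9704 (running +45.5039)
Area = |Σ|/2 = |45.5039|/2 = 22.7519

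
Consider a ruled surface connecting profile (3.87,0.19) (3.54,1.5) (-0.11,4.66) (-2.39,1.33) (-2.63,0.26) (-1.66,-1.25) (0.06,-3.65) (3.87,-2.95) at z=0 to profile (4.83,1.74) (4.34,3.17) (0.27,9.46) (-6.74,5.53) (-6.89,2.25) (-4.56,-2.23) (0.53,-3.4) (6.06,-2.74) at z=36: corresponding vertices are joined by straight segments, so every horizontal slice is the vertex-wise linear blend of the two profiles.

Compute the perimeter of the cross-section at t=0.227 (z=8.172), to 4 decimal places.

Cross-section at t=0.227: each vertex is (1-t)·p0[i] + t·p1[i].
  v1: (1-0.227)·(3.87,0.19) + 0.227·(4.83,1.74) = (4.0879,0.5418)
  v2: (1-0.227)·(3.54,1.5) + 0.227·(4.34,3.17) = (3.7216,1.8791)
  v3: (1-0.227)·(-0.11,4.66) + 0.227·(0.27,9.46) = (-0.0237,5.7496)
  v4: (1-0.227)·(-2.39,1.33) + 0.227·(-6.74,5.53) = (-3.3775,2.2834)
  v5: (1-0.227)·(-2.63,0.26) + 0.227·(-6.89,2.25) = (-3.5970,0.7117)
  v6: (1-0.227)·(-1.66,-1.25) + 0.227·(-4.56,-2.23) = (-2.3183,-1.4725)
  v7: (1-0.227)·(0.06,-3.65) + 0.227·(0.53,-3.4) = (0.1667,-3.5933)
  v8: (1-0.227)·(3.87,-2.95) + 0.227·(6.06,-2.74) = (4.3671,-2.9023)
Perimeter = Σ |v_{i+1} − v_i|:
  edge 1→2: √(-0.3663² + 1.3372²) = 1.3865 (running 1.3865)
  edge 2→3: √(-3.7453² + 3.8705²) = 5.3859 (running 6.7725)
  edge 3→4: √(-3.3537² + -3.4662²) = 4.8231 (running 11.5955)
  edge 4→5: √(-0.2196² + -1.5717²) = 1.5869 (running 13.1824)
  edge 5→6: √(1.2787² + -2.1842²) = 2.5310 (running 15.7134)
  edge 6→7: √(2.4850² + -2.1208²) = 3.2669 (running 18.9804)
  edge 7→8: √(4.2004² + 0.6909²) = 4.2569 (running 23.2372)
  edge 8→1: √(-0.2792² + 3.4442²) = 3.4555 (running 26.6927)
Perimeter = 26.6927

Perimeter at t=0.227: 26.6927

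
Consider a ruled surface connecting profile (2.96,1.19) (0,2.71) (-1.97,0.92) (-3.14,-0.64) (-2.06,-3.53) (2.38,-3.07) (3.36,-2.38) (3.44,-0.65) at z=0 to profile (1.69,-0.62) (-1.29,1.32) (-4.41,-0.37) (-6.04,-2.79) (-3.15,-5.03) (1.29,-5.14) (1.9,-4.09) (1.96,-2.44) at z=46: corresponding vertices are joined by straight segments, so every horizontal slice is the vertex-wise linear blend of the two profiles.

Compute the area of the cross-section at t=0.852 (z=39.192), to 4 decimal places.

Cross-section at t=0.852: each vertex is (1-t)·p0[i] + t·p1[i].
  v1: (1-0.852)·(2.96,1.19) + 0.852·(1.69,-0.62) = (1.8780,-0.3521)
  v2: (1-0.852)·(0,2.71) + 0.852·(-1.29,1.32) = (-1.0991,1.5257)
  v3: (1-0.852)·(-1.97,0.92) + 0.852·(-4.41,-0.37) = (-4.0489,-0.1791)
  v4: (1-0.852)·(-3.14,-0.64) + 0.852·(-6.04,-2.79) = (-5.6108,-2.4718)
  v5: (1-0.852)·(-2.06,-3.53) + 0.852·(-3.15,-5.03) = (-2.9887,-4.8080)
  v6: (1-0.852)·(2.38,-3.07) + 0.852·(1.29,-5.14) = (1.4513,-4.8336)
  v7: (1-0.852)·(3.36,-2.38) + 0.852·(1.9,-4.09) = (2.1161,-3.8369)
  v8: (1-0.852)·(3.44,-0.65) + 0.852·(1.96,-2.44) = (2.1790,-2.1751)
Shoelace sum Σ(x_i·y_{i+1} − x_{i+1}·y_i):
  i=1: 1.8780·1.5257 − -1.0991·-0.3521 = +2.4782 (running +2.4782)
  i=2: -1.0991·-0.1791 − -4.0489·1.5257 = +6.3743 (running +8.8525)
  i=3: -4.0489·-2.4718 − -5.6108·-0.1791 = +9.0032 (running +17.8558)
  i=4: -5.6108·-4.8080 − -2.9887·-2.4718 = +19.5893 (running +37.4451)
  i=5: -2.9887·-4.8336 − 1.4513·-4.8080 = +21.4241 (running +58.8692)
  i=6: 1.4513·-3.8369 − 2.1161·-4.8336 = +4.6598 (running +63.5290)
  i=7: 2.1161·-2.1751 − 2.1790·-3.8369 = +3.7582 (running +67.2871)
  i=8: 2.1790·-0.3521 − 1.8780·-2.1751 = +3.3174 (running +70.6046)
Area = |Σ|/2 = |70.6046|/2 = 35.3023

Area at t=0.852: 35.3023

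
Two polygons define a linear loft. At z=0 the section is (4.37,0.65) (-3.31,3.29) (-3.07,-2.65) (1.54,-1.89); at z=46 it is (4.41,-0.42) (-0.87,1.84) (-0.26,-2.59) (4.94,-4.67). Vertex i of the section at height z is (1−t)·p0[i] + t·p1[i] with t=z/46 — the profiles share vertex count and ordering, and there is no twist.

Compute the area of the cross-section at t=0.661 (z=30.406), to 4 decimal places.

Area at t=0.661: 23.9942

Cross-section at t=0.661: each vertex is (1-t)·p0[i] + t·p1[i].
  v1: (1-0.661)·(4.37,0.65) + 0.661·(4.41,-0.42) = (4.3964,-0.0573)
  v2: (1-0.661)·(-3.31,3.29) + 0.661·(-0.87,1.84) = (-1.6972,2.3316)
  v3: (1-0.661)·(-3.07,-2.65) + 0.661·(-0.26,-2.59) = (-1.2126,-2.6103)
  v4: (1-0.661)·(1.54,-1.89) + 0.661·(4.94,-4.67) = (3.7874,-3.7276)
Shoelace sum Σ(x_i·y_{i+1} − x_{i+1}·y_i):
  i=1: 4.3964·2.3316 − -1.6972·-0.0573 = +10.1533 (running +10.1533)
  i=2: -1.6972·-2.6103 − -1.2126·2.3316 = +7.2574 (running +17.4107)
  i=3: -1.2126·-3.7276 − 3.7874·-2.6103 = +14.4064 (running +31.8171)
  i=4: 3.7874·-0.0573 − 4.3964·-3.7276 = +16.1712 (running +47.9883)
Area = |Σ|/2 = |47.9883|/2 = 23.9942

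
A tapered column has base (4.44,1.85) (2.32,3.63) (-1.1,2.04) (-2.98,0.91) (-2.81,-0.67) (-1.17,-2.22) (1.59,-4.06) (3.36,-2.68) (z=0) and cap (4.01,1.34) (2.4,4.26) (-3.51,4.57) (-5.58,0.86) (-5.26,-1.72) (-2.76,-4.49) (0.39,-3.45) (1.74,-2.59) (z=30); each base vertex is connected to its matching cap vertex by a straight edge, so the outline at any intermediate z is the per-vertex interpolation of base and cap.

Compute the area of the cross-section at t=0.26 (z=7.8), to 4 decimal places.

Area at t=0.26: 41.3489

Cross-section at t=0.26: each vertex is (1-t)·p0[i] + t·p1[i].
  v1: (1-0.26)·(4.44,1.85) + 0.26·(4.01,1.34) = (4.3282,1.7174)
  v2: (1-0.26)·(2.32,3.63) + 0.26·(2.4,4.26) = (2.3408,3.7938)
  v3: (1-0.26)·(-1.1,2.04) + 0.26·(-3.51,4.57) = (-1.7266,2.6978)
  v4: (1-0.26)·(-2.98,0.91) + 0.26·(-5.58,0.86) = (-3.6560,0.8970)
  v5: (1-0.26)·(-2.81,-0.67) + 0.26·(-5.26,-1.72) = (-3.4470,-0.9430)
  v6: (1-0.26)·(-1.17,-2.22) + 0.26·(-2.76,-4.49) = (-1.5834,-2.8102)
  v7: (1-0.26)·(1.59,-4.06) + 0.26·(0.39,-3.45) = (1.2780,-3.9014)
  v8: (1-0.26)·(3.36,-2.68) + 0.26·(1.74,-2.59) = (2.9388,-2.6566)
Shoelace sum Σ(x_i·y_{i+1} − x_{i+1}·y_i):
  i=1: 4.3282·3.7938 − 2.3408·1.7174 = +12.4002 (running +12.4002)
  i=2: 2.3408·2.6978 − -1.7266·3.7938 = +12.8654 (running +25.2656)
  i=3: -1.7266·0.8970 − -3.6560·2.6978 = +8.3144 (running +33.5800)
  i=4: -3.6560·-0.9430 − -3.4470·0.8970 = +6.5396 (running +40.1196)
  i=5: -3.4470·-2.8102 − -1.5834·-0.9430 = +8.1936 (running +48.3132)
  i=6: -1.5834·-3.9014 − 1.2780·-2.8102 = +9.7689 (running +58.0821)
  i=7: 1.2780·-2.6566 − 2.9388·-3.9014 = +8.0703 (running +66.1524)
  i=8: 2.9388·1.7174 − 4.3282·-2.6566 = +16.5454 (running +82.6978)
Area = |Σ|/2 = |82.6978|/2 = 41.3489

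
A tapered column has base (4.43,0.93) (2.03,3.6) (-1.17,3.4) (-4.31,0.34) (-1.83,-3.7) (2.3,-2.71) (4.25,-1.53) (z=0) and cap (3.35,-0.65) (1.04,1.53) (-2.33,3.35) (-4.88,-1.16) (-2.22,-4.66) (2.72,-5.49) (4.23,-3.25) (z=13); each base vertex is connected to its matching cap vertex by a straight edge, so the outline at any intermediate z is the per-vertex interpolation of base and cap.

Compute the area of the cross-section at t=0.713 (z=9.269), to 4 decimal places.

Cross-section at t=0.713: each vertex is (1-t)·p0[i] + t·p1[i].
  v1: (1-0.713)·(4.43,0.93) + 0.713·(3.35,-0.65) = (3.6600,-0.1965)
  v2: (1-0.713)·(2.03,3.6) + 0.713·(1.04,1.53) = (1.3241,2.1241)
  v3: (1-0.713)·(-1.17,3.4) + 0.713·(-2.33,3.35) = (-1.9971,3.3643)
  v4: (1-0.713)·(-4.31,0.34) + 0.713·(-4.88,-1.16) = (-4.7164,-0.7295)
  v5: (1-0.713)·(-1.83,-3.7) + 0.713·(-2.22,-4.66) = (-2.1081,-4.3845)
  v6: (1-0.713)·(2.3,-2.71) + 0.713·(2.72,-5.49) = (2.5995,-4.6921)
  v7: (1-0.713)·(4.25,-1.53) + 0.713·(4.23,-3.25) = (4.2357,-2.7564)
Shoelace sum Σ(x_i·y_{i+1} − x_{i+1}·y_i):
  i=1: 3.6600·2.1241 − 1.3241·-0.1965 = +8.0343 (running +8.0343)
  i=2: 1.3241·3.3643 − -1.9971·2.1241 = +8.6968 (running +16.7311)
  i=3: -1.9971·-0.7295 − -4.7164·3.3643 = +17.3245 (running +34.0557)
  i=4: -4.7164·-4.3845 − -2.1081·-0.7295 = +19.1412 (running +53.1968)
  i=5: -2.1081·-4.6921 − 2.5995·-4.3845 = +21.2886 (running +74.4855)
  i=6: 2.5995·-2.7564 − 4.2357·-4.6921 = +12.7096 (running +87.1951)
  i=7: 4.2357·-0.1965 − 3.6600·-2.7564 = +9.2557 (running +96.4508)
Area = |Σ|/2 = |96.4508|/2 = 48.2254

Area at t=0.713: 48.2254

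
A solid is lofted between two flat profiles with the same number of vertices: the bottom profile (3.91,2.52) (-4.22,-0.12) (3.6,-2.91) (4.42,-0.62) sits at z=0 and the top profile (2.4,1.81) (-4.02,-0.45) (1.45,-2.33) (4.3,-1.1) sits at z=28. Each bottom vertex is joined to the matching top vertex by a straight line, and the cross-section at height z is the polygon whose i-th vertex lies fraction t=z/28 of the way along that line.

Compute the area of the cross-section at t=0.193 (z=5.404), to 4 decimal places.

Area at t=0.193: 22.3367

Cross-section at t=0.193: each vertex is (1-t)·p0[i] + t·p1[i].
  v1: (1-0.193)·(3.91,2.52) + 0.193·(2.4,1.81) = (3.6186,2.3830)
  v2: (1-0.193)·(-4.22,-0.12) + 0.193·(-4.02,-0.45) = (-4.1814,-0.1837)
  v3: (1-0.193)·(3.6,-2.91) + 0.193·(1.45,-2.33) = (3.1850,-2.7981)
  v4: (1-0.193)·(4.42,-0.62) + 0.193·(4.3,-1.1) = (4.3968,-0.7126)
Shoelace sum Σ(x_i·y_{i+1} − x_{i+1}·y_i):
  i=1: 3.6186·-0.1837 − -4.1814·2.3830 = +9.2995 (running +9.2995)
  i=2: -4.1814·-2.7981 − 3.1850·-0.1837 = +12.2849 (running +21.5843)
  i=3: 3.1850·-0.7126 − 4.3968·-2.7981 = +10.0328 (running +31.6172)
  i=4: 4.3968·2.3830 − 3.6186·-0.7126 = +13.0563 (running +44.6734)
Area = |Σ|/2 = |44.6734|/2 = 22.3367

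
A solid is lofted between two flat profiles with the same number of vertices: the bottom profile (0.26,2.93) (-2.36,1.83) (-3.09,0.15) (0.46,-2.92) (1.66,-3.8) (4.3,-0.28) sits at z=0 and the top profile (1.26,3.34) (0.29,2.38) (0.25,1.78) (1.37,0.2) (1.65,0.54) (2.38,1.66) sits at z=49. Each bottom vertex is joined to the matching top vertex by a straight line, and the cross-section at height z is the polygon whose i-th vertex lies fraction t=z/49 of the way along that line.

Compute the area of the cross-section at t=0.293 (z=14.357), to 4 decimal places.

Cross-section at t=0.293: each vertex is (1-t)·p0[i] + t·p1[i].
  v1: (1-0.293)·(0.26,2.93) + 0.293·(1.26,3.34) = (0.5530,3.0501)
  v2: (1-0.293)·(-2.36,1.83) + 0.293·(0.29,2.38) = (-1.5836,1.9912)
  v3: (1-0.293)·(-3.09,0.15) + 0.293·(0.25,1.78) = (-2.1114,0.6276)
  v4: (1-0.293)·(0.46,-2.92) + 0.293·(1.37,0.2) = (0.7266,-2.0058)
  v5: (1-0.293)·(1.66,-3.8) + 0.293·(1.65,0.54) = (1.6571,-2.5284)
  v6: (1-0.293)·(4.3,-0.28) + 0.293·(2.38,1.66) = (3.7374,0.2884)
Shoelace sum Σ(x_i·y_{i+1} − x_{i+1}·y_i):
  i=1: 0.5530·1.9912 − -1.5836·3.0501 = +5.9311 (running +5.9311)
  i=2: -1.5836·0.6276 − -2.1114·1.9912 = +3.2103 (running +9.1414)
  i=3: -2.1114·-2.0058 − 0.7266·0.6276 = +3.7791 (running +12.9205)
  i=4: 0.7266·-2.5284 − 1.6571·-2.0058 = +1.4866 (running +14.4071)
  i=5: 1.6571·0.2884 − 3.7374·-2.5284 = +9.9276 (running +24.3347)
  i=6: 3.7374·3.0501 − 0.5530·0.2884 = +11.2402 (running +35.5749)
Area = |Σ|/2 = |35.5749|/2 = 17.7874

Area at t=0.293: 17.7874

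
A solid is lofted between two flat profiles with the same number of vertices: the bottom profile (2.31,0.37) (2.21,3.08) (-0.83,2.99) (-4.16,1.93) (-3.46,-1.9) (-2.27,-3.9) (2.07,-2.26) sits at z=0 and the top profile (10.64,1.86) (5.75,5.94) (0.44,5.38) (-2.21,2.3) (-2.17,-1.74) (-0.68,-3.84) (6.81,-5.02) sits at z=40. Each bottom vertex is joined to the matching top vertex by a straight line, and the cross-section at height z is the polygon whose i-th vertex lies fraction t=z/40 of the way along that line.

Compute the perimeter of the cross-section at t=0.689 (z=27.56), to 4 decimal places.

Perimeter at t=0.689: 32.5632

Cross-section at t=0.689: each vertex is (1-t)·p0[i] + t·p1[i].
  v1: (1-0.689)·(2.31,0.37) + 0.689·(10.64,1.86) = (8.0494,1.3966)
  v2: (1-0.689)·(2.21,3.08) + 0.689·(5.75,5.94) = (4.6491,5.0505)
  v3: (1-0.689)·(-0.83,2.99) + 0.689·(0.44,5.38) = (0.0450,4.6367)
  v4: (1-0.689)·(-4.16,1.93) + 0.689·(-2.21,2.3) = (-2.8165,2.1849)
  v5: (1-0.689)·(-3.46,-1.9) + 0.689·(-2.17,-1.74) = (-2.5712,-1.7898)
  v6: (1-0.689)·(-2.27,-3.9) + 0.689·(-0.68,-3.84) = (-1.1745,-3.8587)
  v7: (1-0.689)·(2.07,-2.26) + 0.689·(6.81,-5.02) = (5.3359,-4.1616)
Perimeter = Σ |v_{i+1} − v_i|:
  edge 1→2: √(-3.4003² + 3.6539²) = 4.9913 (running 4.9913)
  edge 2→3: √(-4.6040² + -0.4138²) = 4.6226 (running 9.6139)
  edge 3→4: √(-2.8615² + -2.4518²) = 3.7682 (running 13.3821)
  edge 4→5: √(0.2453² + -3.9747²) = 3.9822 (running 17.3644)
  edge 5→6: √(1.3967² + -2.0689²) = 2.4962 (running 19.8606)
  edge 6→7: √(6.5103² + -0.3030²) = 6.5174 (running 26.3780)
  edge 7→1: √(2.7135² + 5.5582²) = 6.1852 (running 32.5632)
Perimeter = 32.5632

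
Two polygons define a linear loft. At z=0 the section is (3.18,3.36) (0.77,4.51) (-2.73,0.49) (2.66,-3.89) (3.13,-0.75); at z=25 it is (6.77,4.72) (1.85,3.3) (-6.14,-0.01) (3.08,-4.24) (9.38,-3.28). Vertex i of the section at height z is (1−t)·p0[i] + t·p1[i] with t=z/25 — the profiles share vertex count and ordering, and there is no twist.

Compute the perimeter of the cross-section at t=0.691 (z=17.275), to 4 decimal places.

Perimeter at t=0.691: 32.5967

Cross-section at t=0.691: each vertex is (1-t)·p0[i] + t·p1[i].
  v1: (1-0.691)·(3.18,3.36) + 0.691·(6.77,4.72) = (5.6607,4.2998)
  v2: (1-0.691)·(0.77,4.51) + 0.691·(1.85,3.3) = (1.5163,3.6739)
  v3: (1-0.691)·(-2.73,0.49) + 0.691·(-6.14,-0.01) = (-5.0863,0.1445)
  v4: (1-0.691)·(2.66,-3.89) + 0.691·(3.08,-4.24) = (2.9502,-4.1319)
  v5: (1-0.691)·(3.13,-0.75) + 0.691·(9.38,-3.28) = (7.4488,-2.4982)
Perimeter = Σ |v_{i+1} − v_i|:
  edge 1→2: √(-4.1444² + -0.6259²) = 4.1914 (running 4.1914)
  edge 2→3: √(-6.6026² + -3.5294²) = 7.4867 (running 11.6781)
  edge 3→4: √(8.0365² + -4.2763²) = 9.1035 (running 20.7816)
  edge 4→5: √(4.4985² + 1.6336²) = 4.7860 (running 25.5675)
  edge 5→1: √(-1.7881² + 6.7980²) = 7.0292 (running 32.5967)
Perimeter = 32.5967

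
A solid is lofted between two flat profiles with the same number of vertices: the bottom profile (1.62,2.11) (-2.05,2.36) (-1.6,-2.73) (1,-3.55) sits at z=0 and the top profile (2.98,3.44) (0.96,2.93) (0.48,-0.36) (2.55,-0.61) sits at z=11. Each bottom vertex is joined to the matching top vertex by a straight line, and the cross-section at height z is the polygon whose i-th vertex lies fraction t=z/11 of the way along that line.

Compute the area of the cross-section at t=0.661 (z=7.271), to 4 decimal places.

Cross-section at t=0.661: each vertex is (1-t)·p0[i] + t·p1[i].
  v1: (1-0.661)·(1.62,2.11) + 0.661·(2.98,3.44) = (2.5190,2.9891)
  v2: (1-0.661)·(-2.05,2.36) + 0.661·(0.96,2.93) = (-0.0604,2.7368)
  v3: (1-0.661)·(-1.6,-2.73) + 0.661·(0.48,-0.36) = (-0.2251,-1.1634)
  v4: (1-0.661)·(1,-3.55) + 0.661·(2.55,-0.61) = (2.0245,-1.6067)
Shoelace sum Σ(x_i·y_{i+1} − x_{i+1}·y_i):
  i=1: 2.5190·2.7368 − -0.0604·2.9891 = +7.0743 (running +7.0743)
  i=2: -0.0604·-1.1634 − -0.2251·2.7368 = +0.6864 (running +7.7607)
  i=3: -0.2251·-1.6067 − 2.0245·-1.1634 = +2.7171 (running +10.4778)
  i=4: 2.0245·2.9891 − 2.5190·-1.6067 = +10.0988 (running +20.5766)
Area = |Σ|/2 = |20.5766|/2 = 10.2883

Area at t=0.661: 10.2883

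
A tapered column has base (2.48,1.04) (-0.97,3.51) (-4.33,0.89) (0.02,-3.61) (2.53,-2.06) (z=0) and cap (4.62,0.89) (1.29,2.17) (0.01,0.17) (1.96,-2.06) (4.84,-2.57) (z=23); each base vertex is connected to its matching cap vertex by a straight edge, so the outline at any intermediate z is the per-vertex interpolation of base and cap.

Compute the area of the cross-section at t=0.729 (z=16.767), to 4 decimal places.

Area at t=0.729: 17.9413

Cross-section at t=0.729: each vertex is (1-t)·p0[i] + t·p1[i].
  v1: (1-0.729)·(2.48,1.04) + 0.729·(4.62,0.89) = (4.0401,0.9306)
  v2: (1-0.729)·(-0.97,3.51) + 0.729·(1.29,2.17) = (0.6775,2.5331)
  v3: (1-0.729)·(-4.33,0.89) + 0.729·(0.01,0.17) = (-1.1661,0.3651)
  v4: (1-0.729)·(0.02,-3.61) + 0.729·(1.96,-2.06) = (1.4343,-2.4801)
  v5: (1-0.729)·(2.53,-2.06) + 0.729·(4.84,-2.57) = (4.2140,-2.4318)
Shoelace sum Σ(x_i·y_{i+1} − x_{i+1}·y_i):
  i=1: 4.0401·2.5331 − 0.6775·0.9306 = +9.6035 (running +9.6035)
  i=2: 0.6775·0.3651 − -1.1661·2.5331 = +3.2014 (running +12.8049)
  i=3: -1.1661·-2.4801 − 1.4343·0.3651 = +2.3684 (running +15.1733)
  i=4: 1.4343·-2.4318 − 4.2140·-2.4801 = +6.9631 (running +22.1364)
  i=5: 4.2140·0.9306 − 4.0401·-2.4318 = +13.7463 (running +35.8827)
Area = |Σ|/2 = |35.8827|/2 = 17.9413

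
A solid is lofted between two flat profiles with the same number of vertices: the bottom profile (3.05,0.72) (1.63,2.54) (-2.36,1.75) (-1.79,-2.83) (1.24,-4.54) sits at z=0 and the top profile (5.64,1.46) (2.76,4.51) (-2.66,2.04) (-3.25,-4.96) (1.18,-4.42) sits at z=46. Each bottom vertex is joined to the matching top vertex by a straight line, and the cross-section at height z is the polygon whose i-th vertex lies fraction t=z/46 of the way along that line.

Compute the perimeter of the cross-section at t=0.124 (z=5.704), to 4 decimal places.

Cross-section at t=0.124: each vertex is (1-t)·p0[i] + t·p1[i].
  v1: (1-0.124)·(3.05,0.72) + 0.124·(5.64,1.46) = (3.3712,0.8118)
  v2: (1-0.124)·(1.63,2.54) + 0.124·(2.76,4.51) = (1.7701,2.7843)
  v3: (1-0.124)·(-2.36,1.75) + 0.124·(-2.66,2.04) = (-2.3972,1.7860)
  v4: (1-0.124)·(-1.79,-2.83) + 0.124·(-3.25,-4.96) = (-1.9710,-3.0941)
  v5: (1-0.124)·(1.24,-4.54) + 0.124·(1.18,-4.42) = (1.2326,-4.5251)
Perimeter = Σ |v_{i+1} − v_i|:
  edge 1→2: √(-1.6010² + 1.9725²) = 2.5405 (running 2.5405)
  edge 2→3: √(-4.1673² + -0.9983²) = 4.2852 (running 6.8257)
  edge 3→4: √(0.4262² + -4.8801²) = 4.8987 (running 11.7244)
  edge 4→5: √(3.2036² + -1.4310²) = 3.5087 (running 15.2331)
  edge 5→1: √(2.1386² + 5.3369²) = 5.7494 (running 20.9825)
Perimeter = 20.9825

Perimeter at t=0.124: 20.9825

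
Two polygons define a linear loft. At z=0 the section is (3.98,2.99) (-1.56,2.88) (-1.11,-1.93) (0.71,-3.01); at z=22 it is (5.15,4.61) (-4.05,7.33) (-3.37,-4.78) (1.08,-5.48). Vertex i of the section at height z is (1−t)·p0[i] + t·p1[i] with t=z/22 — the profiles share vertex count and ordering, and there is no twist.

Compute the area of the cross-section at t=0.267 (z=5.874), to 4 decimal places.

Cross-section at t=0.267: each vertex is (1-t)·p0[i] + t·p1[i].
  v1: (1-0.267)·(3.98,2.99) + 0.267·(5.15,4.61) = (4.2924,3.4225)
  v2: (1-0.267)·(-1.56,2.88) + 0.267·(-4.05,7.33) = (-2.2248,4.0682)
  v3: (1-0.267)·(-1.11,-1.93) + 0.267·(-3.37,-4.78) = (-1.7134,-2.6909)
  v4: (1-0.267)·(0.71,-3.01) + 0.267·(1.08,-5.48) = (0.8088,-3.6695)
Shoelace sum Σ(x_i·y_{i+1} − x_{i+1}·y_i):
  i=1: 4.2924·4.0682 − -2.2248·3.4225 = +25.0767 (running +25.0767)
  i=2: -2.2248·-2.6909 − -1.7134·4.0682 = +12.9574 (running +38.0340)
  i=3: -1.7134·-3.6695 − 0.8088·-2.6909 = +8.4638 (running +46.4978)
  i=4: 0.8088·3.4225 − 4.2924·-3.6695 = +18.5190 (running +65.0168)
Area = |Σ|/2 = |65.0168|/2 = 32.5084

Area at t=0.267: 32.5084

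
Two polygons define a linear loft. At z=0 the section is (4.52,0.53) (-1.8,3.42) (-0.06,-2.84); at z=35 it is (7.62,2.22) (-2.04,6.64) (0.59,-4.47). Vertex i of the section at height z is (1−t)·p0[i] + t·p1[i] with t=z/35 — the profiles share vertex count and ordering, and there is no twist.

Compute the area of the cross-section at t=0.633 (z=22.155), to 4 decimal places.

Cross-section at t=0.633: each vertex is (1-t)·p0[i] + t·p1[i].
  v1: (1-0.633)·(4.52,0.53) + 0.633·(7.62,2.22) = (6.4823,1.5998)
  v2: (1-0.633)·(-1.8,3.42) + 0.633·(-2.04,6.64) = (-1.9519,5.4583)
  v3: (1-0.633)·(-0.06,-2.84) + 0.633·(0.59,-4.47) = (0.3514,-3.8718)
Shoelace sum Σ(x_i·y_{i+1} − x_{i+1}·y_i):
  i=1: 6.4823·5.4583 − -1.9519·1.5998 = +38.5047 (running +38.5047)
  i=2: -1.9519·-3.8718 − 0.3514·5.4583 = +5.6391 (running +44.1438)
  i=3: 0.3514·1.5998 − 6.4823·-3.8718 = +25.6603 (running +69.8042)
Area = |Σ|/2 = |69.8042|/2 = 34.9021

Area at t=0.633: 34.9021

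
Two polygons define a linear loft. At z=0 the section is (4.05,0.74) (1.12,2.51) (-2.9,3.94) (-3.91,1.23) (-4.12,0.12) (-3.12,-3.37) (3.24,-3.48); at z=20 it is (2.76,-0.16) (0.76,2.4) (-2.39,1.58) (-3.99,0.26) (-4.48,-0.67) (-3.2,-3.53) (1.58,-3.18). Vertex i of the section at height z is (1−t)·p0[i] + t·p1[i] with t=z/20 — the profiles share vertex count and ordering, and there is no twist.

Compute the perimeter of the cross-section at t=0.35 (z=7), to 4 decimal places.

Cross-section at t=0.35: each vertex is (1-t)·p0[i] + t·p1[i].
  v1: (1-0.35)·(4.05,0.74) + 0.35·(2.76,-0.16) = (3.5985,0.4250)
  v2: (1-0.35)·(1.12,2.51) + 0.35·(0.76,2.4) = (0.9940,2.4715)
  v3: (1-0.35)·(-2.9,3.94) + 0.35·(-2.39,1.58) = (-2.7215,3.1140)
  v4: (1-0.35)·(-3.91,1.23) + 0.35·(-3.99,0.26) = (-3.9380,0.8905)
  v5: (1-0.35)·(-4.12,0.12) + 0.35·(-4.48,-0.67) = (-4.2460,-0.1565)
  v6: (1-0.35)·(-3.12,-3.37) + 0.35·(-3.2,-3.53) = (-3.1480,-3.4260)
  v7: (1-0.35)·(3.24,-3.48) + 0.35·(1.58,-3.18) = (2.6590,-3.3750)
Perimeter = Σ |v_{i+1} − v_i|:
  edge 1→2: √(-2.6045² + 2.0465²) = 3.3123 (running 3.3123)
  edge 2→3: √(-3.7155² + 0.6425²) = 3.7706 (running 7.0830)
  edge 3→4: √(-1.2165² + -2.2235²) = 2.5345 (running 9.6175)
  edge 4→5: √(-0.3080² + -1.0470²) = 1.0914 (running 10.7089)
  edge 5→6: √(1.0980² + -3.2695²) = 3.4489 (running 14.1578)
  edge 6→7: √(5.8070² + 0.0510²) = 5.8072 (running 19.9650)
  edge 7→1: √(0.9395² + 3.8000²) = 3.9144 (running 23.8795)
Perimeter = 23.8795

Perimeter at t=0.35: 23.8795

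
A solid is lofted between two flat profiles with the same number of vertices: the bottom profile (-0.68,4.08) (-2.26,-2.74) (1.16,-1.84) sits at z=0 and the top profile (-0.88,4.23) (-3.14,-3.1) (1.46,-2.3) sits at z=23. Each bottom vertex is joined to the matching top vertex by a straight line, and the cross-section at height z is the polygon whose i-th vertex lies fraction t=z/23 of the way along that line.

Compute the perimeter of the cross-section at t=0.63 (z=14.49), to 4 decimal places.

Perimeter at t=0.63: 18.3275

Cross-section at t=0.63: each vertex is (1-t)·p0[i] + t·p1[i].
  v1: (1-0.63)·(-0.68,4.08) + 0.63·(-0.88,4.23) = (-0.8060,4.1745)
  v2: (1-0.63)·(-2.26,-2.74) + 0.63·(-3.14,-3.1) = (-2.8144,-2.9668)
  v3: (1-0.63)·(1.16,-1.84) + 0.63·(1.46,-2.3) = (1.3490,-2.1298)
Perimeter = Σ |v_{i+1} − v_i|:
  edge 1→2: √(-2.0084² + -7.1413²) = 7.4183 (running 7.4183)
  edge 2→3: √(4.1634² + 0.8370²) = 4.2467 (running 11.6650)
  edge 3→1: √(-2.1550² + 6.3043²) = 6.6624 (running 18.3275)
Perimeter = 18.3275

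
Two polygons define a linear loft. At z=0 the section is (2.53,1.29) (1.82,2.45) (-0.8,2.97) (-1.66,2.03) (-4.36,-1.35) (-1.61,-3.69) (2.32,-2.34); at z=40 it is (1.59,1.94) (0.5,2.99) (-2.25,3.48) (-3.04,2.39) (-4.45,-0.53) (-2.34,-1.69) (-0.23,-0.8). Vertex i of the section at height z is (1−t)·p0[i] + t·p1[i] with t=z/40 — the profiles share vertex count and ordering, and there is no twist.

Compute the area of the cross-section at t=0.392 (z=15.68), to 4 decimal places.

Area at t=0.392: 25.5347

Cross-section at t=0.392: each vertex is (1-t)·p0[i] + t·p1[i].
  v1: (1-0.392)·(2.53,1.29) + 0.392·(1.59,1.94) = (2.1615,1.5448)
  v2: (1-0.392)·(1.82,2.45) + 0.392·(0.5,2.99) = (1.3026,2.6617)
  v3: (1-0.392)·(-0.8,2.97) + 0.392·(-2.25,3.48) = (-1.3684,3.1699)
  v4: (1-0.392)·(-1.66,2.03) + 0.392·(-3.04,2.39) = (-2.2010,2.1711)
  v5: (1-0.392)·(-4.36,-1.35) + 0.392·(-4.45,-0.53) = (-4.3953,-1.0286)
  v6: (1-0.392)·(-1.61,-3.69) + 0.392·(-2.34,-1.69) = (-1.8962,-2.9060)
  v7: (1-0.392)·(2.32,-2.34) + 0.392·(-0.23,-0.8) = (1.3204,-1.7363)
Shoelace sum Σ(x_i·y_{i+1} − x_{i+1}·y_i):
  i=1: 2.1615·2.6617 − 1.3026·1.5448 = +3.7411 (running +3.7411)
  i=2: 1.3026·3.1699 − -1.3684·2.6617 = +7.7713 (running +11.5123)
  i=3: -1.3684·2.1711 − -2.2010·3.1699 = +4.0059 (running +15.5182)
  i=4: -2.2010·-1.0286 − -4.3953·2.1711 = +11.8065 (running +27.3247)
  i=5: -4.3953·-2.9060 − -1.8962·-1.0286 = +10.8224 (running +38.1471)
  i=6: -1.8962·-1.7363 − 1.3204·-2.9060 = +7.1294 (running +45.2765)
  i=7: 1.3204·1.5448 − 2.1615·-1.7363 = +5.7928 (running +51.0694)
Area = |Σ|/2 = |51.0694|/2 = 25.5347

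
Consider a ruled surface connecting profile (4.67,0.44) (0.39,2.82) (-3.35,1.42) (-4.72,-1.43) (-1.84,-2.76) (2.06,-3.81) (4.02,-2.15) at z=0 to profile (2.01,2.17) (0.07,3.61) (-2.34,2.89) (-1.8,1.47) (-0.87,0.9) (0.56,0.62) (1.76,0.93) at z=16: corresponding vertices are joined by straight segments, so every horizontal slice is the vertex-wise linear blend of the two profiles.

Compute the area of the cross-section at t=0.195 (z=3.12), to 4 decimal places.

Area at t=0.195: 32.2025

Cross-section at t=0.195: each vertex is (1-t)·p0[i] + t·p1[i].
  v1: (1-0.195)·(4.67,0.44) + 0.195·(2.01,2.17) = (4.1513,0.7773)
  v2: (1-0.195)·(0.39,2.82) + 0.195·(0.07,3.61) = (0.3276,2.9740)
  v3: (1-0.195)·(-3.35,1.42) + 0.195·(-2.34,2.89) = (-3.1530,1.7066)
  v4: (1-0.195)·(-4.72,-1.43) + 0.195·(-1.8,1.47) = (-4.1506,-0.8645)
  v5: (1-0.195)·(-1.84,-2.76) + 0.195·(-0.87,0.9) = (-1.6508,-2.0463)
  v6: (1-0.195)·(2.06,-3.81) + 0.195·(0.56,0.62) = (1.7675,-2.9461)
  v7: (1-0.195)·(4.02,-2.15) + 0.195·(1.76,0.93) = (3.5793,-1.5494)
Shoelace sum Σ(x_i·y_{i+1} − x_{i+1}·y_i):
  i=1: 4.1513·2.9740 − 0.3276·0.7773 = +12.0915 (running +12.0915)
  i=2: 0.3276·1.7066 − -3.1530·2.9740 = +9.9364 (running +22.0279)
  i=3: -3.1530·-0.8645 − -4.1506·1.7066 = +9.8094 (running +31.8374)
  i=4: -4.1506·-2.0463 − -1.6508·-0.8645 = +7.0662 (running +38.9036)
  i=5: -1.6508·-2.9461 − 1.7675·-2.0463 = +8.4805 (running +47.3841)
  i=6: 1.7675·-1.5494 − 3.5793·-2.9461 = +7.8066 (running +55.1907)
  i=7: 3.5793·0.7773 − 4.1513·-1.5494 = +9.2144 (running +64.4051)
Area = |Σ|/2 = |64.4051|/2 = 32.2025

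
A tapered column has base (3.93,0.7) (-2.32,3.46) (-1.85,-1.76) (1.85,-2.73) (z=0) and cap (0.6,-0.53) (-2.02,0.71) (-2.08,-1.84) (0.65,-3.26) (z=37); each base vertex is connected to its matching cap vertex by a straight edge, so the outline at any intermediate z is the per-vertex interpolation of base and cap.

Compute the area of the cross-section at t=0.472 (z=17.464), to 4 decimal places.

Cross-section at t=0.472: each vertex is (1-t)·p0[i] + t·p1[i].
  v1: (1-0.472)·(3.93,0.7) + 0.472·(0.6,-0.53) = (2.3582,0.1194)
  v2: (1-0.472)·(-2.32,3.46) + 0.472·(-2.02,0.71) = (-2.1784,2.1620)
  v3: (1-0.472)·(-1.85,-1.76) + 0.472·(-2.08,-1.84) = (-1.9586,-1.7978)
  v4: (1-0.472)·(1.85,-2.73) + 0.472·(0.65,-3.26) = (1.2836,-2.9802)
Shoelace sum Σ(x_i·y_{i+1} − x_{i+1}·y_i):
  i=1: 2.3582·2.1620 − -2.1784·0.1194 = +5.3587 (running +5.3587)
  i=2: -2.1784·-1.7978 − -1.9586·2.1620 = +8.1506 (running +13.5094)
  i=3: -1.9586·-2.9802 − 1.2836·-1.7978 = +8.1444 (running +21.6538)
  i=4: 1.2836·0.1194 − 2.3582·-2.9802 = +7.1812 (running +28.8350)
Area = |Σ|/2 = |28.8350|/2 = 14.4175

Area at t=0.472: 14.4175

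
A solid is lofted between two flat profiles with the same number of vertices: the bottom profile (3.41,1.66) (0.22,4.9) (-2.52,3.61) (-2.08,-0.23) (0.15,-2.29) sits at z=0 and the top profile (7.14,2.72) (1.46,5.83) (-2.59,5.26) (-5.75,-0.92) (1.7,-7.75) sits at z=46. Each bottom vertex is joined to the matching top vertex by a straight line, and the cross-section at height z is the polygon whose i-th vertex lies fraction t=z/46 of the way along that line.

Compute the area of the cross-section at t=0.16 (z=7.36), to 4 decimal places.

Area at t=0.16: 33.5182

Cross-section at t=0.16: each vertex is (1-t)·p0[i] + t·p1[i].
  v1: (1-0.16)·(3.41,1.66) + 0.16·(7.14,2.72) = (4.0068,1.8296)
  v2: (1-0.16)·(0.22,4.9) + 0.16·(1.46,5.83) = (0.4184,5.0488)
  v3: (1-0.16)·(-2.52,3.61) + 0.16·(-2.59,5.26) = (-2.5312,3.8740)
  v4: (1-0.16)·(-2.08,-0.23) + 0.16·(-5.75,-0.92) = (-2.6672,-0.3404)
  v5: (1-0.16)·(0.15,-2.29) + 0.16·(1.7,-7.75) = (0.3980,-3.1636)
Shoelace sum Σ(x_i·y_{i+1} − x_{i+1}·y_i):
  i=1: 4.0068·5.0488 − 0.4184·1.8296 = +19.4640 (running +19.4640)
  i=2: 0.4184·3.8740 − -2.5312·5.0488 = +14.4004 (running +33.8644)
  i=3: -2.5312·-0.3404 − -2.6672·3.8740 = +11.1944 (running +45.0588)
  i=4: -2.6672·-3.1636 − 0.3980·-0.3404 = +8.5734 (running +53.6322)
  i=5: 0.3980·1.8296 − 4.0068·-3.1636 = +13.4041 (running +67.0363)
Area = |Σ|/2 = |67.0363|/2 = 33.5182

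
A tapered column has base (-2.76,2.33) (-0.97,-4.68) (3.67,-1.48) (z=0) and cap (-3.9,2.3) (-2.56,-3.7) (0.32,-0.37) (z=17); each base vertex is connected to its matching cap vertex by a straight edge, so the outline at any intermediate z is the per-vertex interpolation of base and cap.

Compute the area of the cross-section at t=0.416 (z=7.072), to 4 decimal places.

Cross-section at t=0.416: each vertex is (1-t)·p0[i] + t·p1[i].
  v1: (1-0.416)·(-2.76,2.33) + 0.416·(-3.9,2.3) = (-3.2342,2.3175)
  v2: (1-0.416)·(-0.97,-4.68) + 0.416·(-2.56,-3.7) = (-1.6314,-4.2723)
  v3: (1-0.416)·(3.67,-1.48) + 0.416·(0.32,-0.37) = (2.2764,-1.0182)
Shoelace sum Σ(x_i·y_{i+1} − x_{i+1}·y_i):
  i=1: -3.2342·-4.2723 − -1.6314·2.3175 = +17.5986 (running +17.5986)
  i=2: -1.6314·-1.0182 − 2.2764·-4.2723 = +11.3867 (running +28.9853)
  i=3: 2.2764·2.3175 − -3.2342·-1.0182 = +1.9824 (running +30.9677)
Area = |Σ|/2 = |30.9677|/2 = 15.4838

Area at t=0.416: 15.4838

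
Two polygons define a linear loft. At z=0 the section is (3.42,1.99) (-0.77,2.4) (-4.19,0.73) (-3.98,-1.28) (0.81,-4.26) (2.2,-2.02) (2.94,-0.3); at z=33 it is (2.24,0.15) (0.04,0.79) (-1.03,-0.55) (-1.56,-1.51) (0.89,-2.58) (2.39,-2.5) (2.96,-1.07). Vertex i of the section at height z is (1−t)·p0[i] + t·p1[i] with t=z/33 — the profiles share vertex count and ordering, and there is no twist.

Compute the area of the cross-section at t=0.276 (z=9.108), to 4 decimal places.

Cross-section at t=0.276: each vertex is (1-t)·p0[i] + t·p1[i].
  v1: (1-0.276)·(3.42,1.99) + 0.276·(2.24,0.15) = (3.0943,1.4822)
  v2: (1-0.276)·(-0.77,2.4) + 0.276·(0.04,0.79) = (-0.5464,1.9556)
  v3: (1-0.276)·(-4.19,0.73) + 0.276·(-1.03,-0.55) = (-3.3178,0.3767)
  v4: (1-0.276)·(-3.98,-1.28) + 0.276·(-1.56,-1.51) = (-3.3121,-1.3435)
  v5: (1-0.276)·(0.81,-4.26) + 0.276·(0.89,-2.58) = (0.8321,-3.7963)
  v6: (1-0.276)·(2.2,-2.02) + 0.276·(2.39,-2.5) = (2.2524,-2.1525)
  v7: (1-0.276)·(2.94,-0.3) + 0.276·(2.96,-1.07) = (2.9455,-0.5125)
Shoelace sum Σ(x_i·y_{i+1} − x_{i+1}·y_i):
  i=1: 3.0943·1.9556 − -0.5464·1.4822 = +6.8613 (running +6.8613)
  i=2: -0.5464·0.3767 − -3.3178·1.9556 = +6.2826 (running +13.1439)
  i=3: -3.3178·-1.3435 − -3.3121·0.3767 = +5.7052 (running +18.8491)
  i=4: -3.3121·-3.7963 − 0.8321·-1.3435 = +13.6916 (running +32.5407)
  i=5: 0.8321·-2.1525 − 2.2524·-3.7963 = +6.7599 (running +39.3007)
  i=6: 2.2524·-0.5125 − 2.9455·-2.1525 = +5.1858 (running +44.4864)
  i=7: 2.9455·1.4822 − 3.0943·-0.5125 = +5.9516 (running +50.4380)
Area = |Σ|/2 = |50.4380|/2 = 25.2190

Area at t=0.276: 25.2190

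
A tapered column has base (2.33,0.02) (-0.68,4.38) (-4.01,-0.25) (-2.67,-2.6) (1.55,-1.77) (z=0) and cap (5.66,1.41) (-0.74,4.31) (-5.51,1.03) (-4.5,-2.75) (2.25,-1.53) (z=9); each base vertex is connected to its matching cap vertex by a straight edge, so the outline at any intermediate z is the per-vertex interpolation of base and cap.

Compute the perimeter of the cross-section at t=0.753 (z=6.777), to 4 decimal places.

Cross-section at t=0.753: each vertex is (1-t)·p0[i] + t·p1[i].
  v1: (1-0.753)·(2.33,0.02) + 0.753·(5.66,1.41) = (4.8375,1.0667)
  v2: (1-0.753)·(-0.68,4.38) + 0.753·(-0.74,4.31) = (-0.7252,4.3273)
  v3: (1-0.753)·(-4.01,-0.25) + 0.753·(-5.51,1.03) = (-5.1395,0.7138)
  v4: (1-0.753)·(-2.67,-2.6) + 0.753·(-4.5,-2.75) = (-4.0480,-2.7129)
  v5: (1-0.753)·(1.55,-1.77) + 0.753·(2.25,-1.53) = (2.0771,-1.5893)
Perimeter = Σ |v_{i+1} − v_i|:
  edge 1→2: √(-5.5627² + 3.2606²) = 6.4479 (running 6.4479)
  edge 2→3: √(-4.4143² + -3.6134²) = 5.7047 (running 12.1525)
  edge 3→4: √(1.0915² + -3.4268²) = 3.5964 (running 15.7490)
  edge 4→5: √(6.1251² + 1.1237²) = 6.2273 (running 21.9763)
  edge 5→1: √(2.7604² + 2.6559²) = 3.8306 (running 25.8069)
Perimeter = 25.8069

Perimeter at t=0.753: 25.8069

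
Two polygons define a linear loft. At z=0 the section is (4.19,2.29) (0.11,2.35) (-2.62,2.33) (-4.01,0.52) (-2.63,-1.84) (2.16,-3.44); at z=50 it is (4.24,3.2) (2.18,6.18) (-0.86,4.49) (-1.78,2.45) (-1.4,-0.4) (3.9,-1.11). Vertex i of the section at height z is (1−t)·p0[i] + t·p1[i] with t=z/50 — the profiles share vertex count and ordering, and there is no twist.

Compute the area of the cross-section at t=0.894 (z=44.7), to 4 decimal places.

Area at t=0.894: 32.4820

Cross-section at t=0.894: each vertex is (1-t)·p0[i] + t·p1[i].
  v1: (1-0.894)·(4.19,2.29) + 0.894·(4.24,3.2) = (4.2347,3.1035)
  v2: (1-0.894)·(0.11,2.35) + 0.894·(2.18,6.18) = (1.9606,5.7740)
  v3: (1-0.894)·(-2.62,2.33) + 0.894·(-0.86,4.49) = (-1.0466,4.2610)
  v4: (1-0.894)·(-4.01,0.52) + 0.894·(-1.78,2.45) = (-2.0164,2.2454)
  v5: (1-0.894)·(-2.63,-1.84) + 0.894·(-1.4,-0.4) = (-1.5304,-0.5526)
  v6: (1-0.894)·(2.16,-3.44) + 0.894·(3.9,-1.11) = (3.7156,-1.3570)
Shoelace sum Σ(x_i·y_{i+1} − x_{i+1}·y_i):
  i=1: 4.2347·5.7740 − 1.9606·3.1035 = +18.3665 (running +18.3665)
  i=2: 1.9606·4.2610 − -1.0466·5.7740 = +14.3970 (running +32.7635)
  i=3: -1.0466·2.2454 − -2.0164·4.2610 = +6.2419 (running +39.0054)
  i=4: -2.0164·-0.5526 − -1.5304·2.2454 = +4.5507 (running +43.5561)
  i=5: -1.5304·-1.3570 − 3.7156·-0.5526 = +4.1301 (running +47.6861)
  i=6: 3.7156·3.1035 − 4.2347·-1.3570 = +17.2778 (running +64.9639)
Area = |Σ|/2 = |64.9639|/2 = 32.4820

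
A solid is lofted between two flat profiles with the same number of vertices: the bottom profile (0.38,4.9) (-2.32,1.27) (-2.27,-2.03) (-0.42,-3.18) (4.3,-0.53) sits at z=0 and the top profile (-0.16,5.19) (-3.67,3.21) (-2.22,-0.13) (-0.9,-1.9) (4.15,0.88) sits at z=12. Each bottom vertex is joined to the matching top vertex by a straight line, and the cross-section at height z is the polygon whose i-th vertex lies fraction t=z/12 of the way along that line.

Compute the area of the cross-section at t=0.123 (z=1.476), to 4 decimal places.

Cross-section at t=0.123: each vertex is (1-t)·p0[i] + t·p1[i].
  v1: (1-0.123)·(0.38,4.9) + 0.123·(-0.16,5.19) = (0.3136,4.9357)
  v2: (1-0.123)·(-2.32,1.27) + 0.123·(-3.67,3.21) = (-2.4861,1.5086)
  v3: (1-0.123)·(-2.27,-2.03) + 0.123·(-2.22,-0.13) = (-2.2639,-1.7963)
  v4: (1-0.123)·(-0.42,-3.18) + 0.123·(-0.9,-1.9) = (-0.4790,-3.0226)
  v5: (1-0.123)·(4.3,-0.53) + 0.123·(4.15,0.88) = (4.2815,-0.3566)
Shoelace sum Σ(x_i·y_{i+1} − x_{i+1}·y_i):
  i=1: 0.3136·1.5086 − -2.4861·4.9357 = +12.7434 (running +12.7434)
  i=2: -2.4861·-1.7963 − -2.2639·1.5086 = +7.8810 (running +20.6244)
  i=3: -2.2639·-3.0226 − -0.4790·-1.7963 = +5.9821 (running +26.6065)
  i=4: -0.4790·-0.3566 − 4.2815·-3.0226 = +13.1121 (running +39.7186)
  i=5: 4.2815·4.9357 − 0.3136·-0.3566 = +21.2441 (running +60.9627)
Area = |Σ|/2 = |60.9627|/2 = 30.4813

Area at t=0.123: 30.4813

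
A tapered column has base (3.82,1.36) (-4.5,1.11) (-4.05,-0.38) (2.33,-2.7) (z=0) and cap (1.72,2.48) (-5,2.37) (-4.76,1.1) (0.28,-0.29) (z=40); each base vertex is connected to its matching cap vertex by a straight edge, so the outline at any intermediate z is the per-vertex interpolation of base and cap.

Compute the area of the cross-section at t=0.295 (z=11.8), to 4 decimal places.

Cross-section at t=0.295: each vertex is (1-t)·p0[i] + t·p1[i].
  v1: (1-0.295)·(3.82,1.36) + 0.295·(1.72,2.48) = (3.2005,1.6904)
  v2: (1-0.295)·(-4.5,1.11) + 0.295·(-5,2.37) = (-4.6475,1.4817)
  v3: (1-0.295)·(-4.05,-0.38) + 0.295·(-4.76,1.1) = (-4.2595,0.0566)
  v4: (1-0.295)·(2.33,-2.7) + 0.295·(0.28,-0.29) = (1.7253,-1.9891)
Shoelace sum Σ(x_i·y_{i+1} − x_{i+1}·y_i):
  i=1: 3.2005·1.4817 − -4.6475·1.6904 = +12.5983 (running +12.5983)
  i=2: -4.6475·0.0566 − -4.2595·1.4817 = +6.0482 (running +18.6465)
  i=3: -4.2595·-1.9891 − 1.7253·0.0566 = +8.3746 (running +27.0211)
  i=4: 1.7253·1.6904 − 3.2005·-1.9891 = +9.2823 (running +36.3034)
Area = |Σ|/2 = |36.3034|/2 = 18.1517

Area at t=0.295: 18.1517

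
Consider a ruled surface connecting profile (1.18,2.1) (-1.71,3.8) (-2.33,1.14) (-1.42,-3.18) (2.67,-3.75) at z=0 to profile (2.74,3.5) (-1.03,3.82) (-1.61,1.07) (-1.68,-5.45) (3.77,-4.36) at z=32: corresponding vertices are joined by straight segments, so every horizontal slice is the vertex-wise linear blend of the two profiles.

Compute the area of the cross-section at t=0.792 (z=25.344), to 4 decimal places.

Cross-section at t=0.792: each vertex is (1-t)·p0[i] + t·p1[i].
  v1: (1-0.792)·(1.18,2.1) + 0.792·(2.74,3.5) = (2.4155,3.2088)
  v2: (1-0.792)·(-1.71,3.8) + 0.792·(-1.03,3.82) = (-1.1714,3.8158)
  v3: (1-0.792)·(-2.33,1.14) + 0.792·(-1.61,1.07) = (-1.7598,1.0846)
  v4: (1-0.792)·(-1.42,-3.18) + 0.792·(-1.68,-5.45) = (-1.6259,-4.9778)
  v5: (1-0.792)·(2.67,-3.75) + 0.792·(3.77,-4.36) = (3.5412,-4.2331)
Shoelace sum Σ(x_i·y_{i+1} − x_{i+1}·y_i):
  i=1: 2.4155·3.8158 − -1.1714·3.2088 = +12.9762 (running +12.9762)
  i=2: -1.1714·1.0846 − -1.7598·3.8158 = +5.4445 (running +18.4206)
  i=3: -1.7598·-4.9778 − -1.6259·1.0846 = +10.5232 (running +28.9438)
  i=4: -1.6259·-4.2331 − 3.5412·-4.9778 = +24.5102 (running +53.4541)
  i=5: 3.5412·3.2088 − 2.4155·-4.2331 = +21.5882 (running +75.0423)
Area = |Σ|/2 = |75.0423|/2 = 37.5211

Area at t=0.792: 37.5211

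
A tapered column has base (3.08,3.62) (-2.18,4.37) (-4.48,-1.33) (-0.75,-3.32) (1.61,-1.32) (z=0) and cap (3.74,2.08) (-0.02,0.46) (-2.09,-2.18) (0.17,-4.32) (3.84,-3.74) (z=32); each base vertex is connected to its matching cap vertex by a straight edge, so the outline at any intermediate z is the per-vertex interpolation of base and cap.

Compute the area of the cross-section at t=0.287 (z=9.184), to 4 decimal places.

Cross-section at t=0.287: each vertex is (1-t)·p0[i] + t·p1[i].
  v1: (1-0.287)·(3.08,3.62) + 0.287·(3.74,2.08) = (3.2694,3.1780)
  v2: (1-0.287)·(-2.18,4.37) + 0.287·(-0.02,0.46) = (-1.5601,3.2478)
  v3: (1-0.287)·(-4.48,-1.33) + 0.287·(-2.09,-2.18) = (-3.7941,-1.5740)
  v4: (1-0.287)·(-0.75,-3.32) + 0.287·(0.17,-4.32) = (-0.4860,-3.6070)
  v5: (1-0.287)·(1.61,-1.32) + 0.287·(3.84,-3.74) = (2.2500,-2.0145)
Shoelace sum Σ(x_i·y_{i+1} − x_{i+1}·y_i):
  i=1: 3.2694·3.2478 − -1.5601·3.1780 = +15.5765 (running +15.5765)
  i=2: -1.5601·-1.5740 − -3.7941·3.2478 = +14.7780 (running +30.3545)
  i=3: -3.7941·-3.6070 − -0.4860·-1.5740 = +12.9203 (running +43.2748)
  i=4: -0.4860·-2.0145 − 2.2500·-3.6070 = +9.0948 (running +52.3696)
  i=5: 2.2500·3.1780 − 3.2694·-2.0145 = +13.7370 (running +66.1065)
Area = |Σ|/2 = |66.1065|/2 = 33.0533

Area at t=0.287: 33.0533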